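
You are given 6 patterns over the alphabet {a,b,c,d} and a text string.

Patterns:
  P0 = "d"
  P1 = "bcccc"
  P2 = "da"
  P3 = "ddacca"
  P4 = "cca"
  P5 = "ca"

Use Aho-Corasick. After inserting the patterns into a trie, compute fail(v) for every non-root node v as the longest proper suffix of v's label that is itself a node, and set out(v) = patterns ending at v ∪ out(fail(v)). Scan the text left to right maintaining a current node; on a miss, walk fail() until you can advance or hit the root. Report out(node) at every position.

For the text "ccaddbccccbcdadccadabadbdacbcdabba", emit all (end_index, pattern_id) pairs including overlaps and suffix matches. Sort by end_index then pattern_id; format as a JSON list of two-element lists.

Construct AC machine:
Trie (insert patterns):
  n0 'ε': b→2 c→13 d→1
  n1 'd': a→7 d→8  ←P0
  n2 'b': c→3
  n3 'bc': c→4
  n4 'bcc': c→5
  n5 'bccc': c→6
  n6 'bcccc': ·  ←P1
  n7 'da': ·  ←P2
  n8 'dd': a→9
  n9 'dda': c→10
  n10 'ddac': c→11
  n11 'ddacc': a→12
  n12 'ddacca': ·  ←P3
  n13 'c': a→16 c→14
  n14 'cc': a→15
  n15 'cca': ·  ←P4
  n16 'ca': ·  ←P5

Failure links (BFS by depth):
  n1('d'): parent n0 fail=0; on 'd' 0 → fail=0;  out {0}∪∅={0}
  n2('b'): parent n0 fail=0; on 'b' 0 → fail=0;  out ∅∪∅=∅
  n13('c'): parent n0 fail=0; on 'c' 0 → fail=0;  out ∅∪∅=∅
  n3('bc'): parent n2 fail=0; on 'c' 0 → fail=13;  out ∅∪∅=∅
  n7('da'): parent n1 fail=0; on 'a' 0 → fail=0;  out {2}∪∅={2}
  n8('dd'): parent n1 fail=0; on 'd' 0 → fail=1;  out ∅∪{0}={0}
  n14('cc'): parent n13 fail=0; on 'c' 0 → fail=13;  out ∅∪∅=∅
  n16('ca'): parent n13 fail=0; on 'a' 0 → fail=0;  out {5}∪∅={5}
  n4('bcc'): parent n3 fail=13; on 'c' 13 → fail=14;  out ∅∪∅=∅
  n9('dda'): parent n8 fail=1; on 'a' 1 → fail=7;  out ∅∪{2}={2}
  n15('cca'): parent n14 fail=13; on 'a' 13 → fail=16;  out {4}∪{5}={4,5}
  n5('bccc'): parent n4 fail=14; on 'c' 14→13 → fail=14;  out ∅∪∅=∅
  n10('ddac'): parent n9 fail=7; on 'c' 7→0 → fail=13;  out ∅∪∅=∅
  n6('bcccc'): parent n5 fail=14; on 'c' 14→13 → fail=14;  out {1}∪∅={1}
  n11('ddacc'): parent n10 fail=13; on 'c' 13 → fail=14;  out ∅∪∅=∅
  n12('ddacca'): parent n11 fail=14; on 'a' 14 → fail=15;  out {3}∪{4,5}={3,4,5}

Text stream:
[0] read 'c'  n0⇒n13
[1] read 'c'  n13⇒n14
[2] read 'a'  n14⇒n15  emit P4@[0:2],P5@[1:2]
[3] read 'd'  n15⇒n1 ·f  emit P0@[3:3]
[4] read 'd'  n1⇒n8  emit P0@[4:4]
[5] read 'b'  n8⇒n2 ·f
[6] read 'c'  n2⇒n3
[7] read 'c'  n3⇒n4
[8] read 'c'  n4⇒n5
[9] read 'c'  n5⇒n6  emit P1@[5:9]
[10] read 'b'  n6⇒n2 ·f
[11] read 'c'  n2⇒n3
[12] read 'd'  n3⇒n1 ·f  emit P0@[12:12]
[13] read 'a'  n1⇒n7  emit P2@[12:13]
[14] read 'd'  n7⇒n1 ·f  emit P0@[14:14]
[15] read 'c'  n1⇒n13 ·f
[16] read 'c'  n13⇒n14
[17] read 'a'  n14⇒n15  emit P4@[15:17],P5@[16:17]
[18] read 'd'  n15⇒n1 ·f  emit P0@[18:18]
[19] read 'a'  n1⇒n7  emit P2@[18:19]
[20] read 'b'  n7⇒n2 ·f
[21] read 'a'  n2⇒n0 ·f
[22] read 'd'  n0⇒n1  emit P0@[22:22]
[23] read 'b'  n1⇒n2 ·f
[24] read 'd'  n2⇒n1 ·f  emit P0@[24:24]
[25] read 'a'  n1⇒n7  emit P2@[24:25]
[26] read 'c'  n7⇒n13 ·f
[27] read 'b'  n13⇒n2 ·f
[28] read 'c'  n2⇒n3
[29] read 'd'  n3⇒n1 ·f  emit P0@[29:29]
[30] read 'a'  n1⇒n7  emit P2@[29:30]
[31] read 'b'  n7⇒n2 ·f
[32] read 'b'  n2⇒n2 ·f
[33] read 'a'  n2⇒n0 ·f

Result: [[2,4],[2,5],[3,0],[4,0],[9,1],[12,0],[13,2],[14,0],[17,4],[17,5],[18,0],[19,2],[22,0],[24,0],[25,2],[29,0],[30,2]]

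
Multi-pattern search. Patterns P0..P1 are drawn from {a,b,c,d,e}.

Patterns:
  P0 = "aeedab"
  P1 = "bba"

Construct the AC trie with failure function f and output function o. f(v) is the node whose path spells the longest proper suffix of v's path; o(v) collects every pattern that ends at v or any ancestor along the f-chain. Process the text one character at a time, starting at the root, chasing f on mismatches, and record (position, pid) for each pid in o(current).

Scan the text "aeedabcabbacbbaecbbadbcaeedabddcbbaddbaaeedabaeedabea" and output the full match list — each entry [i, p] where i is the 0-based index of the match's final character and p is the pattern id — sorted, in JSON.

Build:
Trie nodes:
  n0 'ε': a→1 b→7
  n1 'a': e→2
  n2 'ae': e→3
  n3 'aee': d→4
  n4 'aeed': a→5
  n5 'aeeda': b→6
  n6 'aeedab': ·  [P0 ends]
  n7 'b': b→8
  n8 'bb': a→9
  n9 'bba': ·  [P1 ends]

Failure links (BFS by depth):
  n1('a'): parent n0 fail=0; on 'a' 0 → fail=0;  out ∅∪∅=∅
  n7('b'): parent n0 fail=0; on 'b' 0 → fail=0;  out ∅∪∅=∅
  n2('ae'): parent n1 fail=0; on 'e' 0 → fail=0;  out ∅∪∅=∅
  n8('bb'): parent n7 fail=0; on 'b' 0 → fail=7;  out ∅∪∅=∅
  n3('aee'): parent n2 fail=0; on 'e' 0 → fail=0;  out ∅∪∅=∅
  n9('bba'): parent n8 fail=7; on 'a' 7→0 → fail=1;  out {1}∪∅={1}
  n4('aeed'): parent n3 fail=0; on 'd' 0 → fail=0;  out ∅∪∅=∅
  n5('aeeda'): parent n4 fail=0; on 'a' 0 → fail=1;  out ∅∪∅=∅
  n6('aeedab'): parent n5 fail=1; on 'b' 1→0 → fail=7;  out {0}∪∅={0}

Text stream:
[0] read 'a'  n0⇒n1
[1] read 'e'  n1⇒n2
[2] read 'e'  n2⇒n3
[3] read 'd'  n3⇒n4
[4] read 'a'  n4⇒n5
[5] read 'b'  n5⇒n6  emit P0@[0:5]
[6] read 'c'  n6⇒n0 (fail-walked)
[7] read 'a'  n0⇒n1
[8] read 'b'  n1⇒n7 (fail-walked)
[9] read 'b'  n7⇒n8
[10] read 'a'  n8⇒n9  emit P1@[8:10]
[11] read 'c'  n9⇒n0 (fail-walked)
[12] read 'b'  n0⇒n7
[13] read 'b'  n7⇒n8
[14] read 'a'  n8⇒n9  emit P1@[12:14]
[15] read 'e'  n9⇒n2 (fail-walked)
[16] read 'c'  n2⇒n0 (fail-walked)
[17] read 'b'  n0⇒n7
[18] read 'b'  n7⇒n8
[19] read 'a'  n8⇒n9  emit P1@[17:19]
[20] read 'd'  n9⇒n0 (fail-walked)
[21] read 'b'  n0⇒n7
[22] read 'c'  n7⇒n0 (fail-walked)
[23] read 'a'  n0⇒n1
[24] read 'e'  n1⇒n2
[25] read 'e'  n2⇒n3
[26] read 'd'  n3⇒n4
[27] read 'a'  n4⇒n5
[28] read 'b'  n5⇒n6  emit P0@[23:28]
[29] read 'd'  n6⇒n0 (fail-walked)
[30] read 'd'  n0⇒n0
[31] read 'c'  n0⇒n0
[32] read 'b'  n0⇒n7
[33] read 'b'  n7⇒n8
[34] read 'a'  n8⇒n9  emit P1@[32:34]
[35] read 'd'  n9⇒n0 (fail-walked)
[36] read 'd'  n0⇒n0
[37] read 'b'  n0⇒n7
[38] read 'a'  n7⇒n1 (fail-walked)
[39] read 'a'  n1⇒n1 (fail-walked)
[40] read 'e'  n1⇒n2
[41] read 'e'  n2⇒n3
[42] read 'd'  n3⇒n4
[43] read 'a'  n4⇒n5
[44] read 'b'  n5⇒n6  emit P0@[39:44]
[45] read 'a'  n6⇒n1 (fail-walked)
[46] read 'e'  n1⇒n2
[47] read 'e'  n2⇒n3
[48] read 'd'  n3⇒n4
[49] read 'a'  n4⇒n5
[50] read 'b'  n5⇒n6  emit P0@[45:50]
[51] read 'e'  n6⇒n0 (fail-walked)
[52] read 'a'  n0⇒n1

All matches (sorted): [[5,0],[10,1],[14,1],[19,1],[28,0],[34,1],[44,0],[50,0]]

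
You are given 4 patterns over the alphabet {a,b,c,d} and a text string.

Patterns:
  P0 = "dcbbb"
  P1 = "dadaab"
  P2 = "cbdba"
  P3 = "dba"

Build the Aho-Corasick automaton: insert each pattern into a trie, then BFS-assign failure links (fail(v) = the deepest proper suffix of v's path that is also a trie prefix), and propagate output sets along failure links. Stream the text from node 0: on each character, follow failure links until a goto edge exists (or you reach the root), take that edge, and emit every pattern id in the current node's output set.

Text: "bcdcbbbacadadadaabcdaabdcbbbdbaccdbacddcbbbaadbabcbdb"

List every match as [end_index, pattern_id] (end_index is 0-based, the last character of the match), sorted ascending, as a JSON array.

Build automaton:
Trie (insert patterns):
  0='ε' goto c→11 d→1
  1='d' goto a→6 b→16 c→2
  2='dc' goto b→3
  3='dcb' goto b→4
  4='dcbb' goto b→5
  5='dcbbb' goto ·  ←P0
  6='da' goto d→7
  7='dad' goto a→8
  8='dada' goto a→9
  9='dadaa' goto b→10
  10='dadaab' goto ·  ←P1
  11='c' goto b→12
  12='cb' goto d→13
  13='cbd' goto b→14
  14='cbdb' goto a→15
  15='cbdba' goto ·  ←P2
  16='db' goto a→17
  17='dba' goto ·  ←P3

BFS fail/out derivation:
  n1('d'): parent n0 fail=0; on 'd' 0 → fail=0;  out ∅∪∅=∅
  n11('c'): parent n0 fail=0; on 'c' 0 → fail=0;  out ∅∪∅=∅
  n2('dc'): parent n1 fail=0; on 'c' 0 → fail=11;  out ∅∪∅=∅
  n6('da'): parent n1 fail=0; on 'a' 0 → fail=0;  out ∅∪∅=∅
  n12('cb'): parent n11 fail=0; on 'b' 0 → fail=0;  out ∅∪∅=∅
  n16('db'): parent n1 fail=0; on 'b' 0 → fail=0;  out ∅∪∅=∅
  n3('dcb'): parent n2 fail=11; on 'b' 11 → fail=12;  out ∅∪∅=∅
  n7('dad'): parent n6 fail=0; on 'd' 0 → fail=1;  out ∅∪∅=∅
  n13('cbd'): parent n12 fail=0; on 'd' 0 → fail=1;  out ∅∪∅=∅
  n17('dba'): parent n16 fail=0; on 'a' 0 → fail=0;  out {3}∪∅={3}
  n4('dcbb'): parent n3 fail=12; on 'b' 12→0 → fail=0;  out ∅∪∅=∅
  n8('dada'): parent n7 fail=1; on 'a' 1 → fail=6;  out ∅∪∅=∅
  n14('cbdb'): parent n13 fail=1; on 'b' 1 → fail=16;  out ∅∪∅=∅
  n5('dcbbb'): parent n4 fail=0; on 'b' 0 → fail=0;  out {0}∪∅={0}
  n9('dadaa'): parent n8 fail=6; on 'a' 6→0 → fail=0;  out ∅∪∅=∅
  n15('cbdba'): parent n14 fail=16; on 'a' 16 → fail=17;  out {2}∪{3}={2,3}
  n10('dadaab'): parent n9 fail=0; on 'b' 0 → fail=0;  out {1}∪∅={1}

Text stream:
[0] read 'b'  n0⇒n0
[1] read 'c'  n0⇒n11
[2] read 'd'  n11⇒n1 ·f
[3] read 'c'  n1⇒n2
[4] read 'b'  n2⇒n3
[5] read 'b'  n3⇒n4
[6] read 'b'  n4⇒n5  → match P0@[2:6]
[7] read 'a'  n5⇒n0 ·f
[8] read 'c'  n0⇒n11
[9] read 'a'  n11⇒n0 ·f
[10] read 'd'  n0⇒n1
[11] read 'a'  n1⇒n6
[12] read 'd'  n6⇒n7
[13] read 'a'  n7⇒n8
[14] read 'd'  n8⇒n7 ·f
[15] read 'a'  n7⇒n8
[16] read 'a'  n8⇒n9
[17] read 'b'  n9⇒n10  → match P1@[12:17]
[18] read 'c'  n10⇒n11 ·f
[19] read 'd'  n11⇒n1 ·f
[20] read 'a'  n1⇒n6
[21] read 'a'  n6⇒n0 ·f
[22] read 'b'  n0⇒n0
[23] read 'd'  n0⇒n1
[24] read 'c'  n1⇒n2
[25] read 'b'  n2⇒n3
[26] read 'b'  n3⇒n4
[27] read 'b'  n4⇒n5  → match P0@[23:27]
[28] read 'd'  n5⇒n1 ·f
[29] read 'b'  n1⇒n16
[30] read 'a'  n16⇒n17  → match P3@[28:30]
[31] read 'c'  n17⇒n11 ·f
[32] read 'c'  n11⇒n11 ·f
[33] read 'd'  n11⇒n1 ·f
[34] read 'b'  n1⇒n16
[35] read 'a'  n16⇒n17  → match P3@[33:35]
[36] read 'c'  n17⇒n11 ·f
[37] read 'd'  n11⇒n1 ·f
[38] read 'd'  n1⇒n1 ·f
[39] read 'c'  n1⇒n2
[40] read 'b'  n2⇒n3
[41] read 'b'  n3⇒n4
[42] read 'b'  n4⇒n5  → match P0@[38:42]
[43] read 'a'  n5⇒n0 ·f
[44] read 'a'  n0⇒n0
[45] read 'd'  n0⇒n1
[46] read 'b'  n1⇒n16
[47] read 'a'  n16⇒n17  → match P3@[45:47]
[48] read 'b'  n17⇒n0 ·f
[49] read 'c'  n0⇒n11
[50] read 'b'  n11⇒n12
[51] read 'd'  n12⇒n13
[52] read 'b'  n13⇒n14

Result: [[6,0],[17,1],[27,0],[30,3],[35,3],[42,0],[47,3]]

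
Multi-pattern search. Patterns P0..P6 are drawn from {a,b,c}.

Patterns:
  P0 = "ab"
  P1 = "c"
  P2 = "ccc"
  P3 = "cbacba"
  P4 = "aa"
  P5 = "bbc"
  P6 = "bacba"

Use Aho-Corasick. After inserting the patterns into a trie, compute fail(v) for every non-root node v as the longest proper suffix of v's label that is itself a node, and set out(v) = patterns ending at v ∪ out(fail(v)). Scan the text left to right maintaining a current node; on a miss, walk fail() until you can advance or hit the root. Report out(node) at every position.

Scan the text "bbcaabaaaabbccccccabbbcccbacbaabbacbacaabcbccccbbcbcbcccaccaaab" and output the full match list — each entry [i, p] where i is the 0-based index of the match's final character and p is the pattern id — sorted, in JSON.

Construct AC machine:
Trie nodes:
  n0 'ε': a→1 b→12 c→3
  n1 'a': a→11 b→2
  n2 'ab': ·  ←P0
  n3 'c': b→6 c→4  ←P1
  n4 'cc': c→5
  n5 'ccc': ·  ←P2
  n6 'cb': a→7
  n7 'cba': c→8
  n8 'cbac': b→9
  n9 'cbacb': a→10
  n10 'cbacba': ·  ←P3
  n11 'aa': ·  ←P4
  n12 'b': a→15 b→13
  n13 'bb': c→14
  n14 'bbc': ·  ←P5
  n15 'ba': c→16
  n16 'bac': b→17
  n17 'bacb': a→18
  n18 'bacba': ·  ←P6

Failure links (BFS by depth):
  n1('a'): parent n0 fail=0; on 'a' 0 → fail=0;  out ∅∪∅=∅
  n3('c'): parent n0 fail=0; on 'c' 0 → fail=0;  out {1}∪∅={1}
  n12('b'): parent n0 fail=0; on 'b' 0 → fail=0;  out ∅∪∅=∅
  n2('ab'): parent n1 fail=0; on 'b' 0 → fail=12;  out {0}∪∅={0}
  n4('cc'): parent n3 fail=0; on 'c' 0 → fail=3;  out ∅∪{1}={1}
  n6('cb'): parent n3 fail=0; on 'b' 0 → fail=12;  out ∅∪∅=∅
  n11('aa'): parent n1 fail=0; on 'a' 0 → fail=1;  out {4}∪∅={4}
  n13('bb'): parent n12 fail=0; on 'b' 0 → fail=12;  out ∅∪∅=∅
  n15('ba'): parent n12 fail=0; on 'a' 0 → fail=1;  out ∅∪∅=∅
  n5('ccc'): parent n4 fail=3; on 'c' 3 → fail=4;  out {2}∪{1}={1,2}
  n7('cba'): parent n6 fail=12; on 'a' 12 → fail=15;  out ∅∪∅=∅
  n14('bbc'): parent n13 fail=12; on 'c' 12→0 → fail=3;  out {5}∪{1}={1,5}
  n16('bac'): parent n15 fail=1; on 'c' 1→0 → fail=3;  out ∅∪{1}={1}
  n8('cbac'): parent n7 fail=15; on 'c' 15 → fail=16;  out ∅∪{1}={1}
  n17('bacb'): parent n16 fail=3; on 'b' 3 → fail=6;  out ∅∪∅=∅
  n9('cbacb'): parent n8 fail=16; on 'b' 16 → fail=17;  out ∅∪∅=∅
  n18('bacba'): parent n17 fail=6; on 'a' 6 → fail=7;  out {6}∪∅={6}
  n10('cbacba'): parent n9 fail=17; on 'a' 17 → fail=18;  out {3}∪{6}={3,6}

Scan:
pos 0 'b': at 12
pos 1 'b': at 13
pos 2 'c': at 14  → match P1@[2:2],P5@[0:2]
pos 3 'a': at 1 ·f
pos 4 'a': at 11  → match P4@[3:4]
pos 5 'b': at 2 ·f  → match P0@[4:5]
pos 6 'a': at 15 ·f
pos 7 'a': at 11 ·f  → match P4@[6:7]
pos 8 'a': at 11 ·f  → match P4@[7:8]
pos 9 'a': at 11 ·f  → match P4@[8:9]
pos 10 'b': at 2 ·f  → match P0@[9:10]
pos 11 'b': at 13 ·f
pos 12 'c': at 14  → match P1@[12:12],P5@[10:12]
pos 13 'c': at 4 ·f  → match P1@[13:13]
pos 14 'c': at 5  → match P1@[14:14],P2@[12:14]
pos 15 'c': at 5 ·f  → match P1@[15:15],P2@[13:15]
pos 16 'c': at 5 ·f  → match P1@[16:16],P2@[14:16]
pos 17 'c': at 5 ·f  → match P1@[17:17],P2@[15:17]
pos 18 'a': at 1 ·f
pos 19 'b': at 2  → match P0@[18:19]
pos 20 'b': at 13 ·f
pos 21 'b': at 13 ·f
pos 22 'c': at 14  → match P1@[22:22],P5@[20:22]
pos 23 'c': at 4 ·f  → match P1@[23:23]
pos 24 'c': at 5  → match P1@[24:24],P2@[22:24]
pos 25 'b': at 6 ·f
pos 26 'a': at 7
pos 27 'c': at 8  → match P1@[27:27]
pos 28 'b': at 9
pos 29 'a': at 10  → match P3@[24:29],P6@[25:29]
pos 30 'a': at 11 ·f  → match P4@[29:30]
pos 31 'b': at 2 ·f  → match P0@[30:31]
pos 32 'b': at 13 ·f
pos 33 'a': at 15 ·f
pos 34 'c': at 16  → match P1@[34:34]
pos 35 'b': at 17
pos 36 'a': at 18  → match P6@[32:36]
pos 37 'c': at 8 ·f  → match P1@[37:37]
pos 38 'a': at 1 ·f
pos 39 'a': at 11  → match P4@[38:39]
pos 40 'b': at 2 ·f  → match P0@[39:40]
pos 41 'c': at 3 ·f  → match P1@[41:41]
pos 42 'b': at 6
pos 43 'c': at 3 ·f  → match P1@[43:43]
pos 44 'c': at 4  → match P1@[44:44]
pos 45 'c': at 5  → match P1@[45:45],P2@[43:45]
pos 46 'c': at 5 ·f  → match P1@[46:46],P2@[44:46]
pos 47 'b': at 6 ·f
pos 48 'b': at 13 ·f
pos 49 'c': at 14  → match P1@[49:49],P5@[47:49]
pos 50 'b': at 6 ·f
pos 51 'c': at 3 ·f  → match P1@[51:51]
pos 52 'b': at 6
pos 53 'c': at 3 ·f  → match P1@[53:53]
pos 54 'c': at 4  → match P1@[54:54]
pos 55 'c': at 5  → match P1@[55:55],P2@[53:55]
pos 56 'a': at 1 ·f
pos 57 'c': at 3 ·f  → match P1@[57:57]
pos 58 'c': at 4  → match P1@[58:58]
pos 59 'a': at 1 ·f
pos 60 'a': at 11  → match P4@[59:60]
pos 61 'a': at 11 ·f  → match P4@[60:61]
pos 62 'b': at 2 ·f  → match P0@[61:62]

Matches: [[2,1],[2,5],[4,4],[5,0],[7,4],[8,4],[9,4],[10,0],[12,1],[12,5],[13,1],[14,1],[14,2],[15,1],[15,2],[16,1],[16,2],[17,1],[17,2],[19,0],[22,1],[22,5],[23,1],[24,1],[24,2],[27,1],[29,3],[29,6],[30,4],[31,0],[34,1],[36,6],[37,1],[39,4],[40,0],[41,1],[43,1],[44,1],[45,1],[45,2],[46,1],[46,2],[49,1],[49,5],[51,1],[53,1],[54,1],[55,1],[55,2],[57,1],[58,1],[60,4],[61,4],[62,0]]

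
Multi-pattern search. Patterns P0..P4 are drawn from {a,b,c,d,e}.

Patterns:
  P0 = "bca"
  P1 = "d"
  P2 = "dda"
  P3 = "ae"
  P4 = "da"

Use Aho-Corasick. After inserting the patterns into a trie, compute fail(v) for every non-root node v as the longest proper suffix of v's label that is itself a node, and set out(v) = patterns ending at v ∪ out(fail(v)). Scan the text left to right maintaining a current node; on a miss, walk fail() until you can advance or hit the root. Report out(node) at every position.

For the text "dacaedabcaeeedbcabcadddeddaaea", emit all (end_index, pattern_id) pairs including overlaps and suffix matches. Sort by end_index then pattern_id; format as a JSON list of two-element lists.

Construct AC machine:
Trie (insert patterns):
  n0 'ε': a→7 b→1 d→4
  n1 'b': c→2
  n2 'bc': a→3
  n3 'bca': ·  ←P0
  n4 'd': a→9 d→5  ←P1
  n5 'dd': a→6
  n6 'dda': ·  ←P2
  n7 'a': e→8
  n8 'ae': ·  ←P3
  n9 'da': ·  ←P4

Failure links (BFS by depth):
  fail(1) 'b': from fail(0)=0 chase 'b': 0 ⇒ 0;  out=∅∪out(0)=∅
  fail(4) 'd': from fail(0)=0 chase 'd': 0 ⇒ 0;  out={1}∪out(0)={1}
  fail(7) 'a': from fail(0)=0 chase 'a': 0 ⇒ 0;  out=∅∪out(0)=∅
  fail(2) 'bc': from fail(1)=0 chase 'c': 0 ⇒ 0;  out=∅∪out(0)=∅
  fail(5) 'dd': from fail(4)=0 chase 'd': 0 ⇒ 4;  out=∅∪out(4)={1}
  fail(8) 'ae': from fail(7)=0 chase 'e': 0 ⇒ 0;  out={3}∪out(0)={3}
  fail(9) 'da': from fail(4)=0 chase 'a': 0 ⇒ 7;  out={4}∪out(7)={4}
  fail(3) 'bca': from fail(2)=0 chase 'a': 0 ⇒ 7;  out={0}∪out(7)={0}
  fail(6) 'dda': from fail(5)=4 chase 'a': 4 ⇒ 9;  out={2}∪out(9)={2,4}

Text stream:
i=0 'd': node 0→4  → match P1@[0:0]
i=1 'a': node 4→9  → match P4@[0:1]
i=2 'c': node 9→0 ·f
i=3 'a': node 0→7
i=4 'e': node 7→8  → match P3@[3:4]
i=5 'd': node 8→4 ·f  → match P1@[5:5]
i=6 'a': node 4→9  → match P4@[5:6]
i=7 'b': node 9→1 ·f
i=8 'c': node 1→2
i=9 'a': node 2→3  → match P0@[7:9]
i=10 'e': node 3→8 ·f  → match P3@[9:10]
i=11 'e': node 8→0 ·f
i=12 'e': node 0→0
i=13 'd': node 0→4  → match P1@[13:13]
i=14 'b': node 4→1 ·f
i=15 'c': node 1→2
i=16 'a': node 2→3  → match P0@[14:16]
i=17 'b': node 3→1 ·f
i=18 'c': node 1→2
i=19 'a': node 2→3  → match P0@[17:19]
i=20 'd': node 3→4 ·f  → match P1@[20:20]
i=21 'd': node 4→5  → match P1@[21:21]
i=22 'd': node 5→5 ·f  → match P1@[22:22]
i=23 'e': node 5→0 ·f
i=24 'd': node 0→4  → match P1@[24:24]
i=25 'd': node 4→5  → match P1@[25:25]
i=26 'a': node 5→6  → match P2@[24:26],P4@[25:26]
i=27 'a': node 6→7 ·f
i=28 'e': node 7→8  → match P3@[27:28]
i=29 'a': node 8→7 ·f

Result: [[0,1],[1,4],[4,3],[5,1],[6,4],[9,0],[10,3],[13,1],[16,0],[19,0],[20,1],[21,1],[22,1],[24,1],[25,1],[26,2],[26,4],[28,3]]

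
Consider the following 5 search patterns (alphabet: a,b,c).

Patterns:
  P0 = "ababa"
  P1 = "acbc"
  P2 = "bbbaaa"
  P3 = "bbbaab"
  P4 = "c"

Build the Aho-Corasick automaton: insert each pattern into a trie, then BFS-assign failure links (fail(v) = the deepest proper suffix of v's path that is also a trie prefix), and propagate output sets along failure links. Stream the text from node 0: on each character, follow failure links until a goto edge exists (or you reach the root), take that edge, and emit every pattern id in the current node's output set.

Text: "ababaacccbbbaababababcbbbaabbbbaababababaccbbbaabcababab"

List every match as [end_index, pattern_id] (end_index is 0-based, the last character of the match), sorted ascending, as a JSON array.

Build automaton:
Trie (insert patterns):
  n0 'ε': a→1 b→9 c→16
  n1 'a': b→2 c→6
  n2 'ab': a→3
  n3 'aba': b→4
  n4 'abab': a→5
  n5 'ababa': ·  [P0 ends]
  n6 'ac': b→7
  n7 'acb': c→8
  n8 'acbc': ·  [P1 ends]
  n9 'b': b→10
  n10 'bb': b→11
  n11 'bbb': a→12
  n12 'bbba': a→13
  n13 'bbbaa': a→14 b→15
  n14 'bbbaaa': ·  [P2 ends]
  n15 'bbbaab': ·  [P3 ends]
  n16 'c': ·  [P4 ends]

BFS fail/out derivation:
  n1('a'): parent n0 fail=0; on 'a' 0 → fail=0;  out ∅∪∅=∅
  n9('b'): parent n0 fail=0; on 'b' 0 → fail=0;  out ∅∪∅=∅
  n16('c'): parent n0 fail=0; on 'c' 0 → fail=0;  out {4}∪∅={4}
  n2('ab'): parent n1 fail=0; on 'b' 0 → fail=9;  out ∅∪∅=∅
  n6('ac'): parent n1 fail=0; on 'c' 0 → fail=16;  out ∅∪{4}={4}
  n10('bb'): parent n9 fail=0; on 'b' 0 → fail=9;  out ∅∪∅=∅
  n3('aba'): parent n2 fail=9; on 'a' 9→0 → fail=1;  out ∅∪∅=∅
  n7('acb'): parent n6 fail=16; on 'b' 16→0 → fail=9;  out ∅∪∅=∅
  n11('bbb'): parent n10 fail=9; on 'b' 9 → fail=10;  out ∅∪∅=∅
  n4('abab'): parent n3 fail=1; on 'b' 1 → fail=2;  out ∅∪∅=∅
  n8('acbc'): parent n7 fail=9; on 'c' 9→0 → fail=16;  out {1}∪{4}={1,4}
  n12('bbba'): parent n11 fail=10; on 'a' 10→9→0 → fail=1;  out ∅∪∅=∅
  n5('ababa'): parent n4 fail=2; on 'a' 2 → fail=3;  out {0}∪∅={0}
  n13('bbbaa'): parent n12 fail=1; on 'a' 1→0 → fail=1;  out ∅∪∅=∅
  n14('bbbaaa'): parent n13 fail=1; on 'a' 1→0 → fail=1;  out {2}∪∅={2}
  n15('bbbaab'): parent n13 fail=1; on 'b' 1 → fail=2;  out {3}∪∅={3}

Scan:
i=0 'a': node 0→1
i=1 'b': node 1→2
i=2 'a': node 2→3
i=3 'b': node 3→4
i=4 'a': node 4→5  → match P0@[0:4]
i=5 'a': node 5→1 (via fail)
i=6 'c': node 1→6  → match P4@[6:6]
i=7 'c': node 6→16 (via fail)  → match P4@[7:7]
i=8 'c': node 16→16 (via fail)  → match P4@[8:8]
i=9 'b': node 16→9 (via fail)
i=10 'b': node 9→10
i=11 'b': node 10→11
i=12 'a': node 11→12
i=13 'a': node 12→13
i=14 'b': node 13→15  → match P3@[9:14]
i=15 'a': node 15→3 (via fail)
i=16 'b': node 3→4
i=17 'a': node 4→5  → match P0@[13:17]
i=18 'b': node 5→4 (via fail)
i=19 'a': node 4→5  → match P0@[15:19]
i=20 'b': node 5→4 (via fail)
i=21 'c': node 4→16 (via fail)  → match P4@[21:21]
i=22 'b': node 16→9 (via fail)
i=23 'b': node 9→10
i=24 'b': node 10→11
i=25 'a': node 11→12
i=26 'a': node 12→13
i=27 'b': node 13→15  → match P3@[22:27]
i=28 'b': node 15→10 (via fail)
i=29 'b': node 10→11
i=30 'b': node 11→11 (via fail)
i=31 'a': node 11→12
i=32 'a': node 12→13
i=33 'b': node 13→15  → match P3@[28:33]
i=34 'a': node 15→3 (via fail)
i=35 'b': node 3→4
i=36 'a': node 4→5  → match P0@[32:36]
i=37 'b': node 5→4 (via fail)
i=38 'a': node 4→5  → match P0@[34:38]
i=39 'b': node 5→4 (via fail)
i=40 'a': node 4→5  → match P0@[36:40]
i=41 'c': node 5→6 (via fail)  → match P4@[41:41]
i=42 'c': node 6→16 (via fail)  → match P4@[42:42]
i=43 'b': node 16→9 (via fail)
i=44 'b': node 9→10
i=45 'b': node 10→11
i=46 'a': node 11→12
i=47 'a': node 12→13
i=48 'b': node 13→15  → match P3@[43:48]
i=49 'c': node 15→16 (via fail)  → match P4@[49:49]
i=50 'a': node 16→1 (via fail)
i=51 'b': node 1→2
i=52 'a': node 2→3
i=53 'b': node 3→4
i=54 'a': node 4→5  → match P0@[50:54]
i=55 'b': node 5→4 (via fail)

Matches: [[4,0],[6,4],[7,4],[8,4],[14,3],[17,0],[19,0],[21,4],[27,3],[33,3],[36,0],[38,0],[40,0],[41,4],[42,4],[48,3],[49,4],[54,0]]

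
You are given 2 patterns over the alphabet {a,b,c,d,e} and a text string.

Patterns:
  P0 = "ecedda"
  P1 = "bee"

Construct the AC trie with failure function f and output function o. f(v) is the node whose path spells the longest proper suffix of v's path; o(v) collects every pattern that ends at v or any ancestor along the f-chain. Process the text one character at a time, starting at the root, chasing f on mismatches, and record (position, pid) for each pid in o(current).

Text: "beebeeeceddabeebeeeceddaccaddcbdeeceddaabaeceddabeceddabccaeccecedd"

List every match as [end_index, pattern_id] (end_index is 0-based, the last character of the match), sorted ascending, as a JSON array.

Build:
Trie nodes:
  0='ε' goto b→7 e→1
  1='e' goto c→2
  2='ec' goto e→3
  3='ece' goto d→4
  4='eced' goto d→5
  5='ecedd' goto a→6
  6='ecedda' goto ·  ←P0
  7='b' goto e→8
  8='be' goto e→9
  9='bee' goto ·  ←P1

BFS fail/out derivation:
  fail(1) 'e': from fail(0)=0 chase 'e': 0 ⇒ 0;  out=∅∪out(0)=∅
  fail(7) 'b': from fail(0)=0 chase 'b': 0 ⇒ 0;  out=∅∪out(0)=∅
  fail(2) 'ec': from fail(1)=0 chase 'c': 0 ⇒ 0;  out=∅∪out(0)=∅
  fail(8) 'be': from fail(7)=0 chase 'e': 0 ⇒ 1;  out=∅∪out(1)=∅
  fail(3) 'ece': from fail(2)=0 chase 'e': 0 ⇒ 1;  out=∅∪out(1)=∅
  fail(9) 'bee': from fail(8)=1 chase 'e': 1→0 ⇒ 1;  out={1}∪out(1)={1}
  fail(4) 'eced': from fail(3)=1 chase 'd': 1→0 ⇒ 0;  out=∅∪out(0)=∅
  fail(5) 'ecedd': from fail(4)=0 chase 'd': 0 ⇒ 0;  out=∅∪out(0)=∅
  fail(6) 'ecedda': from fail(5)=0 chase 'a': 0 ⇒ 0;  out={0}∪out(0)={0}

Run:
pos 0 'b': at 7
pos 1 'e': at 8
pos 2 'e': at 9  → match P1@[0:2]
pos 3 'b': at 7 (via fail)
pos 4 'e': at 8
pos 5 'e': at 9  → match P1@[3:5]
pos 6 'e': at 1 (via fail)
pos 7 'c': at 2
pos 8 'e': at 3
pos 9 'd': at 4
pos 10 'd': at 5
pos 11 'a': at 6  → match P0@[6:11]
pos 12 'b': at 7 (via fail)
pos 13 'e': at 8
pos 14 'e': at 9  → match P1@[12:14]
pos 15 'b': at 7 (via fail)
pos 16 'e': at 8
pos 17 'e': at 9  → match P1@[15:17]
pos 18 'e': at 1 (via fail)
pos 19 'c': at 2
pos 20 'e': at 3
pos 21 'd': at 4
pos 22 'd': at 5
pos 23 'a': at 6  → match P0@[18:23]
pos 24 'c': at 0 (via fail)
pos 25 'c': at 0
pos 26 'a': at 0
pos 27 'd': at 0
pos 28 'd': at 0
pos 29 'c': at 0
pos 30 'b': at 7
pos 31 'd': at 0 (via fail)
pos 32 'e': at 1
pos 33 'e': at 1 (via fail)
pos 34 'c': at 2
pos 35 'e': at 3
pos 36 'd': at 4
pos 37 'd': at 5
pos 38 'a': at 6  → match P0@[33:38]
pos 39 'a': at 0 (via fail)
pos 40 'b': at 7
pos 41 'a': at 0 (via fail)
pos 42 'e': at 1
pos 43 'c': at 2
pos 44 'e': at 3
pos 45 'd': at 4
pos 46 'd': at 5
pos 47 'a': at 6  → match P0@[42:47]
pos 48 'b': at 7 (via fail)
pos 49 'e': at 8
pos 50 'c': at 2 (via fail)
pos 51 'e': at 3
pos 52 'd': at 4
pos 53 'd': at 5
pos 54 'a': at 6  → match P0@[49:54]
pos 55 'b': at 7 (via fail)
pos 56 'c': at 0 (via fail)
pos 57 'c': at 0
pos 58 'a': at 0
pos 59 'e': at 1
pos 60 'c': at 2
pos 61 'c': at 0 (via fail)
pos 62 'e': at 1
pos 63 'c': at 2
pos 64 'e': at 3
pos 65 'd': at 4
pos 66 'd': at 5

All matches (sorted): [[2,1],[5,1],[11,0],[14,1],[17,1],[23,0],[38,0],[47,0],[54,0]]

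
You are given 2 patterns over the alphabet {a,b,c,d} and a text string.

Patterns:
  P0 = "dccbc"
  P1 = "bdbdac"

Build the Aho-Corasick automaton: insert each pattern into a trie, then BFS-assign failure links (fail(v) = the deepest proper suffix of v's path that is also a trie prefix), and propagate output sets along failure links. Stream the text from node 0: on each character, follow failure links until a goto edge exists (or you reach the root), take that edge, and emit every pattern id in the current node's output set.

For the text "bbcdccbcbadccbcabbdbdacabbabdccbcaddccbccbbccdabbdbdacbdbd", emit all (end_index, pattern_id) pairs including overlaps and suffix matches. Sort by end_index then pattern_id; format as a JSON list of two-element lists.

Construct AC machine:
Trie nodes:
  n0 'ε': b→6 d→1
  n1 'd': c→2
  n2 'dc': c→3
  n3 'dcc': b→4
  n4 'dccb': c→5
  n5 'dccbc': ·  [P0 ends]
  n6 'b': d→7
  n7 'bd': b→8
  n8 'bdb': d→9
  n9 'bdbd': a→10
  n10 'bdbda': c→11
  n11 'bdbdac': ·  [P1 ends]

BFS fail/out derivation:
  n1('d'): parent n0 fail=0; on 'd' 0 → fail=0;  out ∅∪∅=∅
  n6('b'): parent n0 fail=0; on 'b' 0 → fail=0;  out ∅∪∅=∅
  n2('dc'): parent n1 fail=0; on 'c' 0 → fail=0;  out ∅∪∅=∅
  n7('bd'): parent n6 fail=0; on 'd' 0 → fail=1;  out ∅∪∅=∅
  n3('dcc'): parent n2 fail=0; on 'c' 0 → fail=0;  out ∅∪∅=∅
  n8('bdb'): parent n7 fail=1; on 'b' 1→0 → fail=6;  out ∅∪∅=∅
  n4('dccb'): parent n3 fail=0; on 'b' 0 → fail=6;  out ∅∪∅=∅
  n9('bdbd'): parent n8 fail=6; on 'd' 6 → fail=7;  out ∅∪∅=∅
  n5('dccbc'): parent n4 fail=6; on 'c' 6→0 → fail=0;  out {0}∪∅={0}
  n10('bdbda'): parent n9 fail=7; on 'a' 7→1→0 → fail=0;  out ∅∪∅=∅
  n11('bdbdac'): parent n10 fail=0; on 'c' 0 → fail=0;  out {1}∪∅={1}

Scan:
pos 0 'b': at 6
pos 1 'b': at 6 (fail-walked)
pos 2 'c': at 0 (fail-walked)
pos 3 'd': at 1
pos 4 'c': at 2
pos 5 'c': at 3
pos 6 'b': at 4
pos 7 'c': at 5  → match P0@[3:7]
pos 8 'b': at 6 (fail-walked)
pos 9 'a': at 0 (fail-walked)
pos 10 'd': at 1
pos 11 'c': at 2
pos 12 'c': at 3
pos 13 'b': at 4
pos 14 'c': at 5  → match P0@[10:14]
pos 15 'a': at 0 (fail-walked)
pos 16 'b': at 6
pos 17 'b': at 6 (fail-walked)
pos 18 'd': at 7
pos 19 'b': at 8
pos 20 'd': at 9
pos 21 'a': at 10
pos 22 'c': at 11  → match P1@[17:22]
pos 23 'a': at 0 (fail-walked)
pos 24 'b': at 6
pos 25 'b': at 6 (fail-walked)
pos 26 'a': at 0 (fail-walked)
pos 27 'b': at 6
pos 28 'd': at 7
pos 29 'c': at 2 (fail-walked)
pos 30 'c': at 3
pos 31 'b': at 4
pos 32 'c': at 5  → match P0@[28:32]
pos 33 'a': at 0 (fail-walked)
pos 34 'd': at 1
pos 35 'd': at 1 (fail-walked)
pos 36 'c': at 2
pos 37 'c': at 3
pos 38 'b': at 4
pos 39 'c': at 5  → match P0@[35:39]
pos 40 'c': at 0 (fail-walked)
pos 41 'b': at 6
pos 42 'b': at 6 (fail-walked)
pos 43 'c': at 0 (fail-walked)
pos 44 'c': at 0
pos 45 'd': at 1
pos 46 'a': at 0 (fail-walked)
pos 47 'b': at 6
pos 48 'b': at 6 (fail-walked)
pos 49 'd': at 7
pos 50 'b': at 8
pos 51 'd': at 9
pos 52 'a': at 10
pos 53 'c': at 11  → match P1@[48:53]
pos 54 'b': at 6 (fail-walked)
pos 55 'd': at 7
pos 56 'b': at 8
pos 57 'd': at 9

Matches: [[7,0],[14,0],[22,1],[32,0],[39,0],[53,1]]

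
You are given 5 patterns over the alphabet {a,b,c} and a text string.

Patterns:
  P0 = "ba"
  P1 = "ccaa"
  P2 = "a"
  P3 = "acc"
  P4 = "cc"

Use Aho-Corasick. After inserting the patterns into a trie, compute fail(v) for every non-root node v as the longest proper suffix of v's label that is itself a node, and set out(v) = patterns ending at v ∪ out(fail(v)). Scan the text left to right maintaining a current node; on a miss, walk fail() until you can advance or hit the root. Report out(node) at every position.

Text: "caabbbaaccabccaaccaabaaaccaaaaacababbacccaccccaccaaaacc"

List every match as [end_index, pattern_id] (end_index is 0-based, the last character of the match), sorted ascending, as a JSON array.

Construct AC machine:
Trie (insert patterns):
  n0 'ε': a→7 b→1 c→3
  n1 'b': a→2
  n2 'ba': ·  [P0 ends]
  n3 'c': c→4
  n4 'cc': a→5  [P4 ends]
  n5 'cca': a→6
  n6 'ccaa': ·  [P1 ends]
  n7 'a': c→8  [P2 ends]
  n8 'ac': c→9
  n9 'acc': ·  [P3 ends]

Failure links (BFS by depth):
  n1('b'): parent n0 fail=0; on 'b' 0 → fail=0;  out ∅∪∅=∅
  n3('c'): parent n0 fail=0; on 'c' 0 → fail=0;  out ∅∪∅=∅
  n7('a'): parent n0 fail=0; on 'a' 0 → fail=0;  out {2}∪∅={2}
  n2('ba'): parent n1 fail=0; on 'a' 0 → fail=7;  out {0}∪{2}={0,2}
  n4('cc'): parent n3 fail=0; on 'c' 0 → fail=3;  out {4}∪∅={4}
  n8('ac'): parent n7 fail=0; on 'c' 0 → fail=3;  out ∅∪∅=∅
  n5('cca'): parent n4 fail=3; on 'a' 3→0 → fail=7;  out ∅∪{2}={2}
  n9('acc'): parent n8 fail=3; on 'c' 3 → fail=4;  out {3}∪{4}={3,4}
  n6('ccaa'): parent n5 fail=7; on 'a' 7→0 → fail=7;  out {1}∪{2}={1,2}

Run:
pos 0 'c': at 3
pos 1 'a': at 7 (fail-walked)  emit P2@[1:1]
pos 2 'a': at 7 (fail-walked)  emit P2@[2:2]
pos 3 'b': at 1 (fail-walked)
pos 4 'b': at 1 (fail-walked)
pos 5 'b': at 1 (fail-walked)
pos 6 'a': at 2  emit P0@[5:6],P2@[6:6]
pos 7 'a': at 7 (fail-walked)  emit P2@[7:7]
pos 8 'c': at 8
pos 9 'c': at 9  emit P3@[7:9],P4@[8:9]
pos 10 'a': at 5 (fail-walked)  emit P2@[10:10]
pos 11 'b': at 1 (fail-walked)
pos 12 'c': at 3 (fail-walked)
pos 13 'c': at 4  emit P4@[12:13]
pos 14 'a': at 5  emit P2@[14:14]
pos 15 'a': at 6  emit P1@[12:15],P2@[15:15]
pos 16 'c': at 8 (fail-walked)
pos 17 'c': at 9  emit P3@[15:17],P4@[16:17]
pos 18 'a': at 5 (fail-walked)  emit P2@[18:18]
pos 19 'a': at 6  emit P1@[16:19],P2@[19:19]
pos 20 'b': at 1 (fail-walked)
pos 21 'a': at 2  emit P0@[20:21],P2@[21:21]
pos 22 'a': at 7 (fail-walked)  emit P2@[22:22]
pos 23 'a': at 7 (fail-walked)  emit P2@[23:23]
pos 24 'c': at 8
pos 25 'c': at 9  emit P3@[23:25],P4@[24:25]
pos 26 'a': at 5 (fail-walked)  emit P2@[26:26]
pos 27 'a': at 6  emit P1@[24:27],P2@[27:27]
pos 28 'a': at 7 (fail-walked)  emit P2@[28:28]
pos 29 'a': at 7 (fail-walked)  emit P2@[29:29]
pos 30 'a': at 7 (fail-walked)  emit P2@[30:30]
pos 31 'c': at 8
pos 32 'a': at 7 (fail-walked)  emit P2@[32:32]
pos 33 'b': at 1 (fail-walked)
pos 34 'a': at 2  emit P0@[33:34],P2@[34:34]
pos 35 'b': at 1 (fail-walked)
pos 36 'b': at 1 (fail-walked)
pos 37 'a': at 2  emit P0@[36:37],P2@[37:37]
pos 38 'c': at 8 (fail-walked)
pos 39 'c': at 9  emit P3@[37:39],P4@[38:39]
pos 40 'c': at 4 (fail-walked)  emit P4@[39:40]
pos 41 'a': at 5  emit P2@[41:41]
pos 42 'c': at 8 (fail-walked)
pos 43 'c': at 9  emit P3@[41:43],P4@[42:43]
pos 44 'c': at 4 (fail-walked)  emit P4@[43:44]
pos 45 'c': at 4 (fail-walked)  emit P4@[44:45]
pos 46 'a': at 5  emit P2@[46:46]
pos 47 'c': at 8 (fail-walked)
pos 48 'c': at 9  emit P3@[46:48],P4@[47:48]
pos 49 'a': at 5 (fail-walked)  emit P2@[49:49]
pos 50 'a': at 6  emit P1@[47:50],P2@[50:50]
pos 51 'a': at 7 (fail-walked)  emit P2@[51:51]
pos 52 'a': at 7 (fail-walked)  emit P2@[52:52]
pos 53 'c': at 8
pos 54 'c': at 9  emit P3@[52:54],P4@[53:54]

Result: [[1,2],[2,2],[6,0],[6,2],[7,2],[9,3],[9,4],[10,2],[13,4],[14,2],[15,1],[15,2],[17,3],[17,4],[18,2],[19,1],[19,2],[21,0],[21,2],[22,2],[23,2],[25,3],[25,4],[26,2],[27,1],[27,2],[28,2],[29,2],[30,2],[32,2],[34,0],[34,2],[37,0],[37,2],[39,3],[39,4],[40,4],[41,2],[43,3],[43,4],[44,4],[45,4],[46,2],[48,3],[48,4],[49,2],[50,1],[50,2],[51,2],[52,2],[54,3],[54,4]]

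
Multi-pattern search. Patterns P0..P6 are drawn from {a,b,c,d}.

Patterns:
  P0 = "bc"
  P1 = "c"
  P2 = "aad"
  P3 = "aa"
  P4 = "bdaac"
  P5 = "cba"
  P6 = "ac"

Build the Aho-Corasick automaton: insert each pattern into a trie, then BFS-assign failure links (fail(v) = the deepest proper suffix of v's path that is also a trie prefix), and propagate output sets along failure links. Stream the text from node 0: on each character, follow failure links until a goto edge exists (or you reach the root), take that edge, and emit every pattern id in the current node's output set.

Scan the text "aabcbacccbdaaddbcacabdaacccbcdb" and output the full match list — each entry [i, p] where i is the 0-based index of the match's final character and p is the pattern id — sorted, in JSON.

Build:
Trie (insert patterns):
  n0 'ε': a→4 b→1 c→3
  n1 'b': c→2 d→7
  n2 'bc': ·  ←P0
  n3 'c': b→11  ←P1
  n4 'a': a→5 c→13
  n5 'aa': d→6  ←P3
  n6 'aad': ·  ←P2
  n7 'bd': a→8
  n8 'bda': a→9
  n9 'bdaa': c→10
  n10 'bdaac': ·  ←P4
  n11 'cb': a→12
  n12 'cba': ·  ←P5
  n13 'ac': ·  ←P6

BFS fail/out derivation:
  n1('b'): parent n0 fail=0; on 'b' 0 → fail=0;  out ∅∪∅=∅
  n3('c'): parent n0 fail=0; on 'c' 0 → fail=0;  out {1}∪∅={1}
  n4('a'): parent n0 fail=0; on 'a' 0 → fail=0;  out ∅∪∅=∅
  n2('bc'): parent n1 fail=0; on 'c' 0 → fail=3;  out {0}∪{1}={0,1}
  n5('aa'): parent n4 fail=0; on 'a' 0 → fail=4;  out {3}∪∅={3}
  n7('bd'): parent n1 fail=0; on 'd' 0 → fail=0;  out ∅∪∅=∅
  n11('cb'): parent n3 fail=0; on 'b' 0 → fail=1;  out ∅∪∅=∅
  n13('ac'): parent n4 fail=0; on 'c' 0 → fail=3;  out {6}∪{1}={1,6}
  n6('aad'): parent n5 fail=4; on 'd' 4→0 → fail=0;  out {2}∪∅={2}
  n8('bda'): parent n7 fail=0; on 'a' 0 → fail=4;  out ∅∪∅=∅
  n12('cba'): parent n11 fail=1; on 'a' 1→0 → fail=4;  out {5}∪∅={5}
  n9('bdaa'): parent n8 fail=4; on 'a' 4 → fail=5;  out ∅∪{3}={3}
  n10('bdaac'): parent n9 fail=5; on 'c' 5→4 → fail=13;  out {4}∪{1,6}={1,4,6}

Text stream:
[0] read 'a'  n0⇒n4
[1] read 'a'  n4⇒n5  emit P3@[0:1]
[2] read 'b'  n5⇒n1 (via fail)
[3] read 'c'  n1⇒n2  emit P0@[2:3],P1@[3:3]
[4] read 'b'  n2⇒n11 (via fail)
[5] read 'a'  n11⇒n12  emit P5@[3:5]
[6] read 'c'  n12⇒n13 (via fail)  emit P1@[6:6],P6@[5:6]
[7] read 'c'  n13⇒n3 (via fail)  emit P1@[7:7]
[8] read 'c'  n3⇒n3 (via fail)  emit P1@[8:8]
[9] read 'b'  n3⇒n11
[10] read 'd'  n11⇒n7 (via fail)
[11] read 'a'  n7⇒n8
[12] read 'a'  n8⇒n9  emit P3@[11:12]
[13] read 'd'  n9⇒n6 (via fail)  emit P2@[11:13]
[14] read 'd'  n6⇒n0 (via fail)
[15] read 'b'  n0⇒n1
[16] read 'c'  n1⇒n2  emit P0@[15:16],P1@[16:16]
[17] read 'a'  n2⇒n4 (via fail)
[18] read 'c'  n4⇒n13  emit P1@[18:18],P6@[17:18]
[19] read 'a'  n13⇒n4 (via fail)
[20] read 'b'  n4⇒n1 (via fail)
[21] read 'd'  n1⇒n7
[22] read 'a'  n7⇒n8
[23] read 'a'  n8⇒n9  emit P3@[22:23]
[24] read 'c'  n9⇒n10  emit P1@[24:24],P4@[20:24],P6@[23:24]
[25] read 'c'  n10⇒n3 (via fail)  emit P1@[25:25]
[26] read 'c'  n3⇒n3 (via fail)  emit P1@[26:26]
[27] read 'b'  n3⇒n11
[28] read 'c'  n11⇒n2 (via fail)  emit P0@[27:28],P1@[28:28]
[29] read 'd'  n2⇒n0 (via fail)
[30] read 'b'  n0⇒n1

All matches (sorted): [[1,3],[3,0],[3,1],[5,5],[6,1],[6,6],[7,1],[8,1],[12,3],[13,2],[16,0],[16,1],[18,1],[18,6],[23,3],[24,1],[24,4],[24,6],[25,1],[26,1],[28,0],[28,1]]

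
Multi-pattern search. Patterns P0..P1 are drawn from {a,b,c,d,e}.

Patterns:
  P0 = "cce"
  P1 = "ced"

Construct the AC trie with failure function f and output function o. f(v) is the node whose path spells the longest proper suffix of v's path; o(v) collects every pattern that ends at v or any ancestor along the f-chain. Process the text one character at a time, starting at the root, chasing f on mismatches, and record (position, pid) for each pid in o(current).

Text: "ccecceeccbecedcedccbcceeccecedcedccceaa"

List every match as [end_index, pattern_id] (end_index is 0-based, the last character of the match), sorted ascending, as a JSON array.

Build:
Trie nodes:
  n0 'ε': c→1
  n1 'c': c→2 e→4
  n2 'cc': e→3
  n3 'cce': ·  [P0 ends]
  n4 'ce': d→5
  n5 'ced': ·  [P1 ends]

BFS fail/out derivation:
  n1('c'): parent n0 fail=0; on 'c' 0 → fail=0;  out ∅∪∅=∅
  n2('cc'): parent n1 fail=0; on 'c' 0 → fail=1;  out ∅∪∅=∅
  n4('ce'): parent n1 fail=0; on 'e' 0 → fail=0;  out ∅∪∅=∅
  n3('cce'): parent n2 fail=1; on 'e' 1 → fail=4;  out {0}∪∅={0}
  n5('ced'): parent n4 fail=0; on 'd' 0 → fail=0;  out {1}∪∅={1}

Scan:
pos 0 'c': at 1
pos 1 'c': at 2
pos 2 'e': at 3  ** P0@[0:2]
pos 3 'c': at 1 (via fail)
pos 4 'c': at 2
pos 5 'e': at 3  ** P0@[3:5]
pos 6 'e': at 0 (via fail)
pos 7 'c': at 1
pos 8 'c': at 2
pos 9 'b': at 0 (via fail)
pos 10 'e': at 0
pos 11 'c': at 1
pos 12 'e': at 4
pos 13 'd': at 5  ** P1@[11:13]
pos 14 'c': at 1 (via fail)
pos 15 'e': at 4
pos 16 'd': at 5  ** P1@[14:16]
pos 17 'c': at 1 (via fail)
pos 18 'c': at 2
pos 19 'b': at 0 (via fail)
pos 20 'c': at 1
pos 21 'c': at 2
pos 22 'e': at 3  ** P0@[20:22]
pos 23 'e': at 0 (via fail)
pos 24 'c': at 1
pos 25 'c': at 2
pos 26 'e': at 3  ** P0@[24:26]
pos 27 'c': at 1 (via fail)
pos 28 'e': at 4
pos 29 'd': at 5  ** P1@[27:29]
pos 30 'c': at 1 (via fail)
pos 31 'e': at 4
pos 32 'd': at 5  ** P1@[30:32]
pos 33 'c': at 1 (via fail)
pos 34 'c': at 2
pos 35 'c': at 2 (via fail)
pos 36 'e': at 3  ** P0@[34:36]
pos 37 'a': at 0 (via fail)
pos 38 'a': at 0

Result: [[2,0],[5,0],[13,1],[16,1],[22,0],[26,0],[29,1],[32,1],[36,0]]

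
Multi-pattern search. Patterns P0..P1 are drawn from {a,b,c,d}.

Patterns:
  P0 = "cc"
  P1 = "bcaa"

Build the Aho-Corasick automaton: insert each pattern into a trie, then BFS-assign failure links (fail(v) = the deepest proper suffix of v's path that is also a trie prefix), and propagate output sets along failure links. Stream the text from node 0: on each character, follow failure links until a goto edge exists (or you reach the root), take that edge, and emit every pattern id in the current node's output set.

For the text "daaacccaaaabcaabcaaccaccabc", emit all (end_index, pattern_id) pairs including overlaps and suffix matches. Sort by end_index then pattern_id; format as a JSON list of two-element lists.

Build:
Trie (insert patterns):
  n0 'ε': b→3 c→1
  n1 'c': c→2
  n2 'cc': ·  ←P0
  n3 'b': c→4
  n4 'bc': a→5
  n5 'bca': a→6
  n6 'bcaa': ·  ←P1

BFS fail/out derivation:
  fail(1) 'c': from fail(0)=0 chase 'c': 0 ⇒ 0;  out=∅∪out(0)=∅
  fail(3) 'b': from fail(0)=0 chase 'b': 0 ⇒ 0;  out=∅∪out(0)=∅
  fail(2) 'cc': from fail(1)=0 chase 'c': 0 ⇒ 1;  out={0}∪out(1)={0}
  fail(4) 'bc': from fail(3)=0 chase 'c': 0 ⇒ 1;  out=∅∪out(1)=∅
  fail(5) 'bca': from fail(4)=1 chase 'a': 1→0 ⇒ 0;  out=∅∪out(0)=∅
  fail(6) 'bcaa': from fail(5)=0 chase 'a': 0 ⇒ 0;  out={1}∪out(0)={1}

Text stream:
pos 0 'd': at 0
pos 1 'a': at 0
pos 2 'a': at 0
pos 3 'a': at 0
pos 4 'c': at 1
pos 5 'c': at 2  ** P0@[4:5]
pos 6 'c': at 2 (fail-walked)  ** P0@[5:6]
pos 7 'a': at 0 (fail-walked)
pos 8 'a': at 0
pos 9 'a': at 0
pos 10 'a': at 0
pos 11 'b': at 3
pos 12 'c': at 4
pos 13 'a': at 5
pos 14 'a': at 6  ** P1@[11:14]
pos 15 'b': at 3 (fail-walked)
pos 16 'c': at 4
pos 17 'a': at 5
pos 18 'a': at 6  ** P1@[15:18]
pos 19 'c': at 1 (fail-walked)
pos 20 'c': at 2  ** P0@[19:20]
pos 21 'a': at 0 (fail-walked)
pos 22 'c': at 1
pos 23 'c': at 2  ** P0@[22:23]
pos 24 'a': at 0 (fail-walked)
pos 25 'b': at 3
pos 26 'c': at 4

Result: [[5,0],[6,0],[14,1],[18,1],[20,0],[23,0]]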